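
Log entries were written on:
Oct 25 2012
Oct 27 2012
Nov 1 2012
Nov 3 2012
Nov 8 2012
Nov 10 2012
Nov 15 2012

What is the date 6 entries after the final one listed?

Every event lands on a Thursday or Saturday (gaps cycle 2, 5, 2, 5, 2, 5).
So the schedule is: every Thursday and Saturday.
The following Saturday is Nov 17 2012.
The following Thursday is Nov 22 2012.
The following Saturday is Nov 24 2012.
Next Thursday: Nov 29 2012.
Next Saturday: Dec 1 2012.
Next Thursday: Dec 6 2012.

Dec 6 2012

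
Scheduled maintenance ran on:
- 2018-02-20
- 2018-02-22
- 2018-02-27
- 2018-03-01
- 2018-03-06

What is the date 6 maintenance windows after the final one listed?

Gaps: 2, 5, 2, 5 days — not constant, but cyclic with period 2.
The events fall on every Tuesday and Thursday.
The following Thursday is 2018-03-08.
Next Tuesday: 2018-03-13.
Next Thursday: 2018-03-15.
Next Tuesday: 2018-03-20.
Next Thursday: 2018-03-22.
The following Tuesday is 2018-03-27.

2018-03-27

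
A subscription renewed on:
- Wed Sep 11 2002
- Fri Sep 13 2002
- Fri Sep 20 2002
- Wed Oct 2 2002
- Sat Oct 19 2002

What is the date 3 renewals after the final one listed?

Intervals are 2, 7, 12, 17 days — an arithmetic progression with common difference 5.
Next gap: 22 days. Sat Oct 19 2002 + 22 days = Sun Nov 10 2002.
Next gap: 27 days. Sun Nov 10 2002 + 27 days = Sat Dec 7 2002.
Next gap: 32 days. Sat Dec 7 2002 + 32 days = Wed Jan 8 2003.

Wed Jan 8 2003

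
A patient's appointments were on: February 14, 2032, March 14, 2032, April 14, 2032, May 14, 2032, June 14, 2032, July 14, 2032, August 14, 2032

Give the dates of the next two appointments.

September 14, 2032; October 14, 2032

Each date is the 14th; the gaps (29, 31, 30, 31, 30, 31) track the month lengths.
The rule is the 14th of each month.
Next: September 2032 → September 14, 2032.
Next: October 2032 → October 14, 2032.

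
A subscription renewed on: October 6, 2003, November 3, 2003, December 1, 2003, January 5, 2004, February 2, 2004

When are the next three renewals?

All dates are Mondays, 28, 28, 35, 28 days apart.
Specifically, the 1st Monday of each month.
March 2004 — 1st Monday is March 1, 2004.
April 2004 — 1st Monday is April 5, 2004.
May 2004 — 1st Monday is May 3, 2004.

March 1, 2004; April 5, 2004; May 3, 2004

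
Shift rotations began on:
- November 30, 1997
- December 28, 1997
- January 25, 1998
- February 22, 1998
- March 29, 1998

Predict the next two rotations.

Every date is a Sunday; gaps 28, 28, 28, 35 days.
Each is the last Sunday of its month (at least one falls on the 29th or later, ruling out '4th Sunday').
Last Sunday of April 1998: April 26, 1998.
Last Sunday of May 1998: May 31, 1998.

April 26, 1998; May 31, 1998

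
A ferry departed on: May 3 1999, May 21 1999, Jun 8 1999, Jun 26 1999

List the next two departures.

Gaps between consecutive events: 18, 18, 18 days — a constant 18-day interval.
Jun 26 1999 + 18 days = Jul 14 1999.
Jul 14 1999 + 18 days = Aug 1 1999.

Jul 14 1999, Aug 1 1999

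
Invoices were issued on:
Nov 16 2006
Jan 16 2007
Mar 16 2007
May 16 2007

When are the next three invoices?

Gaps: 61, 59, 61 days — not constant. Every event is on the 16th of the month.
Pattern: the 16th of every 2 months.
July 2007: Jul 16 2007.
Next: September 2007 → Sep 16 2007.
November 2007: Nov 16 2007.

Jul 16 2007, Sep 16 2007, Nov 16 2007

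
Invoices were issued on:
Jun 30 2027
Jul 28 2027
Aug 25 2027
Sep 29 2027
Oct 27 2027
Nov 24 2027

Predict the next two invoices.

Dec 29 2027, Jan 26 2028

All Wednesdays; the gaps (28, 28, 35, 28, 28) vary with month length.
This is the last Wednesday of each month.
December 2027 ends with Wednesday Dec 29 2027.
Last Wednesday of January 2028: Jan 26 2028.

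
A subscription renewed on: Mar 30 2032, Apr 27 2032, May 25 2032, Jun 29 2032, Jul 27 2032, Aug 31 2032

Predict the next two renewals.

Sep 28 2032, Oct 26 2032

These are Tuesdays with 28, 28, 35, 28, 35-day gaps.
Each is the final Tuesday of its month — Mar 30 2032 is past the 28th, so '4th Tuesday' doesn't fit.
September 2032 ends with Tuesday Sep 28 2032.
October 2032 ends with Tuesday Oct 26 2032.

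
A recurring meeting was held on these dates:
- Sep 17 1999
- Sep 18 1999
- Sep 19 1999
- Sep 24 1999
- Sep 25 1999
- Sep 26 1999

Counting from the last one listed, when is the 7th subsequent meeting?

Every event lands on a Friday or Saturday or Sunday (gaps cycle 1, 1, 5, 1, 1).
So the schedule is: every Friday, Saturday and Sunday.
Next Friday: Oct 1 1999.
Next Saturday: Oct 2 1999.
The following Sunday is Oct 3 1999.
The following Friday is Oct 8 1999.
Next Saturday: Oct 9 1999.
The following Sunday is Oct 10 1999.
The following Friday is Oct 15 1999.

Oct 15 1999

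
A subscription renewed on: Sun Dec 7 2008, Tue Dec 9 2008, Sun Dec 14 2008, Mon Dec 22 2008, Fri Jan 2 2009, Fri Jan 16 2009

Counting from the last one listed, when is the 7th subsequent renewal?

Fri Jul 17 2009

The spacing grows by 3 each time: 2, 5, 8, 11, 14 days.
Next gap: 17 days. Fri Jan 16 2009 + 17 days = Mon Feb 2 2009.
Next gap: 20 days. Mon Feb 2 2009 + 20 days = Sun Feb 22 2009.
Next gap: 23 days. Sun Feb 22 2009 + 23 days = Tue Mar 17 2009.
Next gap: 26 days. Tue Mar 17 2009 + 26 days = Sun Apr 12 2009.
Next gap: 29 days. Sun Apr 12 2009 + 29 days = Mon May 11 2009.
Next gap: 32 days. Mon May 11 2009 + 32 days = Fri Jun 12 2009.
Next gap: 35 days. Fri Jun 12 2009 + 35 days = Fri Jul 17 2009.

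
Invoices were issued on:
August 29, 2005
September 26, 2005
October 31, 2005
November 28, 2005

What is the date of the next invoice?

December 26, 2005

Every date is a Monday; gaps 28, 35, 28 days.
Each is the last Monday of its month (at least one falls on the 29th or later, ruling out '4th Monday').
December 2005 ends with Monday December 26, 2005.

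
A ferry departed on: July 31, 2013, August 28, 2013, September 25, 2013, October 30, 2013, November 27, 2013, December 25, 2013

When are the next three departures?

Every date is a Wednesday; gaps 28, 28, 35, 28, 28 days.
Each is the last Wednesday of its month (at least one falls on the 29th or later, ruling out '4th Wednesday').
January 2014 ends with Wednesday January 29, 2014.
Last Wednesday of February 2014: February 26, 2014.
Last Wednesday of March 2014: March 26, 2014.

January 29, 2014; February 26, 2014; March 26, 2014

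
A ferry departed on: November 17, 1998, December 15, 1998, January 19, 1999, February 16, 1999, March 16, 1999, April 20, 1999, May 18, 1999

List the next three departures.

June 15, 1999; July 20, 1999; August 17, 1999

These are Tuesdays at 28- or 35-day spacing (28, 35, 28, 28, 35, 28).
The pattern: 3rd Tuesday of the month.
June 1999 — 3rd Tuesday is June 15, 1999.
July 1999 — 3rd Tuesday is July 20, 1999.
3rd Tuesday of August 1999: August 17, 1999.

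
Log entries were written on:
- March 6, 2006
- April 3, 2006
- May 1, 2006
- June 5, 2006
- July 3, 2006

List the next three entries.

August 7, 2006; September 4, 2006; October 2, 2006

Gaps: 28, 28, 35, 28 days — a mix of 28 and 35. Every date is a Monday.
Each is the 1st Monday of its month.
1st Monday of August 2006: August 7, 2006.
September 2006 — 1st Monday is September 4, 2006.
October 2006 — 1st Monday is October 2, 2006.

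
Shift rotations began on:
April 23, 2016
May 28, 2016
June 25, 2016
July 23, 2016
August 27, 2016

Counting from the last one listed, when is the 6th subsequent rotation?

Gaps: 35, 28, 28, 35 days — a mix of 28 and 35. Every date is a Saturday.
Each is the 4th Saturday of its month.
September 2016 — 4th Saturday is September 24, 2016.
October 2016 — 4th Saturday is October 22, 2016.
November 2016 — 4th Saturday is November 26, 2016.
4th Saturday of December 2016: December 24, 2016.
January 2017 — 4th Saturday is January 28, 2017.
February 2017 — 4th Saturday is February 25, 2017.

February 25, 2017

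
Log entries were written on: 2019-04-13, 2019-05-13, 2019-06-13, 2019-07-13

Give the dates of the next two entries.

2019-08-13, 2019-09-13

Gaps: 30, 31, 30 days — not constant. Every event is on the 13th of the month.
Pattern: the 13th of each month.
August 2019: 2019-08-13.
September 2019: 2019-09-13.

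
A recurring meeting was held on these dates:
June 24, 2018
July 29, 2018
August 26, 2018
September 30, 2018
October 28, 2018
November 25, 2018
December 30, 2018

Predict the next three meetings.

These are Sundays with 35, 28, 35, 28, 28, 35-day gaps.
Each is the final Sunday of its month — July 29, 2018 is past the 28th, so '4th Sunday' doesn't fit.
Last Sunday of January 2019: January 27, 2019.
Last Sunday of February 2019: February 24, 2019.
March 2019 ends with Sunday March 31, 2019.

January 27, 2019; February 24, 2019; March 31, 2019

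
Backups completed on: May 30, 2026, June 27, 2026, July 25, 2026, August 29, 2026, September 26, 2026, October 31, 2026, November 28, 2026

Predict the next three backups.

December 26, 2026; January 30, 2027; February 27, 2027

Every date is a Saturday; gaps 28, 28, 35, 28, 35, 28 days.
Each is the last Saturday of its month (at least one falls on the 29th or later, ruling out '4th Saturday').
Last Saturday of December 2026: December 26, 2026.
January 2027 ends with Saturday January 30, 2027.
Last Saturday of February 2027: February 27, 2027.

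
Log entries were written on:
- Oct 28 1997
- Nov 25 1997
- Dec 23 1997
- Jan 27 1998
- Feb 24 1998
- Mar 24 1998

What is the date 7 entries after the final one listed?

These are Tuesdays at 28- or 35-day spacing (28, 28, 35, 28, 28).
The pattern: 4th Tuesday of the month.
April 1998 — 4th Tuesday is Apr 28 1998.
4th Tuesday of May 1998: May 26 1998.
June 1998 — 4th Tuesday is Jun 23 1998.
July 1998 — 4th Tuesday is Jul 28 1998.
4th Tuesday of August 1998: Aug 25 1998.
4th Tuesday of September 1998: Sep 22 1998.
October 1998 — 4th Tuesday is Oct 27 1998.

Oct 27 1998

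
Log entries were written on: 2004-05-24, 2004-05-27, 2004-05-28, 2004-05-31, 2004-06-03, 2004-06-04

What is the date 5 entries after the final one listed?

The gap pattern 3, 1, 3, 3, 1 repeats every 3 events.
These are the Mondays, Thursdays and Fridays of each week.
The following Monday is 2004-06-07.
Next Thursday: 2004-06-10.
Next Friday: 2004-06-11.
Next Monday: 2004-06-14.
Next Thursday: 2004-06-17.

2004-06-17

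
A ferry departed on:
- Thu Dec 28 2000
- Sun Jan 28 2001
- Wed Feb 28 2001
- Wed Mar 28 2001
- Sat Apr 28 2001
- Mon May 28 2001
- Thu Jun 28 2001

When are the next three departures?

Sat Jul 28 2001, Tue Aug 28 2001, Fri Sep 28 2001

Each date is the 28th; the gaps (31, 31, 28, 31, 30, 31) track the month lengths.
The rule is the 28th of each month.
Next: July 2001 → Sat Jul 28 2001.
August 2001: Tue Aug 28 2001.
Next: September 2001 → Fri Sep 28 2001.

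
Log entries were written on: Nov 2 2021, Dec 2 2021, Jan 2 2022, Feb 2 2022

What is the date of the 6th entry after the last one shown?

Each date is the 2nd; the gaps (30, 31, 31) track the month lengths.
The rule is the 2nd of each month.
March 2022: Mar 2 2022.
April 2022: Apr 2 2022.
May 2022: May 2 2022.
Next: June 2022 → Jun 2 2022.
July 2022: Jul 2 2022.
August 2022: Aug 2 2022.

Aug 2 2022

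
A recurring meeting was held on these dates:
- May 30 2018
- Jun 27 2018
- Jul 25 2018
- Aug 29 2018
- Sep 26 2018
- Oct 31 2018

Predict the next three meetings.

Nov 28 2018, Dec 26 2018, Jan 30 2019

All Wednesdays; the gaps (28, 28, 35, 28, 35) vary with month length.
This is the last Wednesday of each month.
Last Wednesday of November 2018: Nov 28 2018.
Last Wednesday of December 2018: Dec 26 2018.
Last Wednesday of January 2019: Jan 30 2019.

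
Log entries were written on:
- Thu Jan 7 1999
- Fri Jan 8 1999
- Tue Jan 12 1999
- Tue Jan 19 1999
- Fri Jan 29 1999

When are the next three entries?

Gaps: 1, 4, 7, 10 days — each gap is 3 larger than the previous one.
Next gap: 13 days. Fri Jan 29 1999 + 13 days = Thu Feb 11 1999.
Next gap: 16 days. Thu Feb 11 1999 + 16 days = Sat Feb 27 1999.
Next gap: 19 days. Sat Feb 27 1999 + 19 days = Thu Mar 18 1999.

Thu Feb 11 1999, Sat Feb 27 1999, Thu Mar 18 1999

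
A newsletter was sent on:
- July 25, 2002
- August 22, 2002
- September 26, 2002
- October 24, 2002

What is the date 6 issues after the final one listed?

April 24, 2003

These are Thursdays at 28- or 35-day spacing (28, 35, 28).
The pattern: 4th Thursday of the month.
4th Thursday of November 2002: November 28, 2002.
December 2002 — 4th Thursday is December 26, 2002.
4th Thursday of January 2003: January 23, 2003.
February 2003 — 4th Thursday is February 27, 2003.
March 2003 — 4th Thursday is March 27, 2003.
April 2003 — 4th Thursday is April 24, 2003.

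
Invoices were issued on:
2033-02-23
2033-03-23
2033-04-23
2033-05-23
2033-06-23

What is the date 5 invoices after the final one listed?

Gaps: 28, 31, 30, 31 days — not constant. Every event is on the 23rd of the month.
Pattern: the 23rd of each month.
Next: July 2033 → 2033-07-23.
Next: August 2033 → 2033-08-23.
Next: September 2033 → 2033-09-23.
October 2033: 2033-10-23.
Next: November 2033 → 2033-11-23.

2033-11-23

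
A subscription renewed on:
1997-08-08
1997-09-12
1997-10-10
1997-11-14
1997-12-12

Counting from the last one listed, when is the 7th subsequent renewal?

These are Fridays at 28- or 35-day spacing (35, 28, 35, 28).
The pattern: 2nd Friday of the month.
2nd Friday of January 1998: 1998-01-09.
2nd Friday of February 1998: 1998-02-13.
2nd Friday of March 1998: 1998-03-13.
2nd Friday of April 1998: 1998-04-10.
2nd Friday of May 1998: 1998-05-08.
2nd Friday of June 1998: 1998-06-12.
July 1998 — 2nd Friday is 1998-07-10.

1998-07-10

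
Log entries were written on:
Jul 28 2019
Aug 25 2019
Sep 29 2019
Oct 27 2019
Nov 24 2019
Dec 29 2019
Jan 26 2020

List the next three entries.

All Sundays; the gaps (28, 35, 28, 28, 35, 28) vary with month length.
This is the last Sunday of each month.
February 2020 ends with Sunday Feb 23 2020.
Last Sunday of March 2020: Mar 29 2020.
April 2020 ends with Sunday Apr 26 2020.

Feb 23 2020, Mar 29 2020, Apr 26 2020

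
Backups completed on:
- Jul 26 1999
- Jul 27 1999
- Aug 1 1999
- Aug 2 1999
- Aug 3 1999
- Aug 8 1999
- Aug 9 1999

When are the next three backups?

Aug 10 1999, Aug 15 1999, Aug 16 1999

Gaps: 1, 5, 1, 1, 5, 1 days — not constant, but cyclic with period 3.
The events fall on every Monday, Tuesday and Sunday.
Next Tuesday: Aug 10 1999.
The following Sunday is Aug 15 1999.
Next Monday: Aug 16 1999.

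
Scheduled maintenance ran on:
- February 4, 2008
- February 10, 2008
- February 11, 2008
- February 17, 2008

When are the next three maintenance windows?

Gaps: 6, 1, 6 days — not constant, but cyclic with period 2.
The events fall on every Monday and Sunday.
The following Monday is February 18, 2008.
Next Sunday: February 24, 2008.
The following Monday is February 25, 2008.

February 18, 2008; February 24, 2008; February 25, 2008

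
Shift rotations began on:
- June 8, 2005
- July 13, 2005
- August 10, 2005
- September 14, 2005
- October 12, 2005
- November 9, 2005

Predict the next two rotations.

These are Wednesdays at 28- or 35-day spacing (35, 28, 35, 28, 28).
The pattern: 2nd Wednesday of the month.
2nd Wednesday of December 2005: December 14, 2005.
January 2006 — 2nd Wednesday is January 11, 2006.

December 14, 2005; January 11, 2006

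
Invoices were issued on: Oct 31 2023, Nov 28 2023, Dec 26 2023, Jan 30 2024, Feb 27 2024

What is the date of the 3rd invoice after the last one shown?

All Tuesdays; the gaps (28, 28, 35, 28) vary with month length.
This is the last Tuesday of each month.
March 2024 ends with Tuesday Mar 26 2024.
Last Tuesday of April 2024: Apr 30 2024.
May 2024 ends with Tuesday May 28 2024.

May 28 2024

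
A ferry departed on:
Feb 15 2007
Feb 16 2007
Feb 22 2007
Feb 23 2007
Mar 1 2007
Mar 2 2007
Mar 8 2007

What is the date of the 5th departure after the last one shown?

Gaps: 1, 6, 1, 6, 1, 6 days — not constant, but cyclic with period 2.
The events fall on every Thursday and Friday.
The following Friday is Mar 9 2007.
Next Thursday: Mar 15 2007.
Next Friday: Mar 16 2007.
The following Thursday is Mar 22 2007.
Next Friday: Mar 23 2007.

Mar 23 2007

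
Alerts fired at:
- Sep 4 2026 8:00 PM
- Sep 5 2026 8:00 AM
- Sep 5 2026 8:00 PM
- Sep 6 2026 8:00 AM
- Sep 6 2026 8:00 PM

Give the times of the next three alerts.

The interval is a steady 12 hours (12, 12, 12, 12).
Sep 6 2026 8:00 PM + 12 h = Sep 7 2026 8:00 AM.
Sep 7 2026 8:00 AM + 12 h = Sep 7 2026 8:00 PM.
Sep 7 2026 8:00 PM + 12 h = Sep 8 2026 8:00 AM.

Sep 7 2026 8:00 AM, Sep 7 2026 8:00 PM, Sep 8 2026 8:00 AM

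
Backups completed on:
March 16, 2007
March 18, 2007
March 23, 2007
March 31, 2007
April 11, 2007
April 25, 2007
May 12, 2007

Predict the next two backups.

The spacing grows by 3 each time: 2, 5, 8, 11, 14, 17 days.
Next gap: 20 days. May 12, 2007 + 20 days = June 1, 2007.
Next gap: 23 days. June 1, 2007 + 23 days = June 24, 2007.

June 1, 2007; June 24, 2007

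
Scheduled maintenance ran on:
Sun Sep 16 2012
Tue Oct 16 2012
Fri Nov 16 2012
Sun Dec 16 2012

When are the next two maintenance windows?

Wed Jan 16 2013, Sat Feb 16 2013

Gaps: 30, 31, 30 days — not constant. Every event is on the 16th of the month.
Pattern: the 16th of each month.
January 2013: Wed Jan 16 2013.
Next: February 2013 → Sat Feb 16 2013.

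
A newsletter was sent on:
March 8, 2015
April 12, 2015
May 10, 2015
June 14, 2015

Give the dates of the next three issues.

Gaps: 35, 28, 35 days — a mix of 28 and 35. Every date is a Sunday.
Each is the 2nd Sunday of its month.
July 2015 — 2nd Sunday is July 12, 2015.
2nd Sunday of August 2015: August 9, 2015.
2nd Sunday of September 2015: September 13, 2015.

July 12, 2015; August 9, 2015; September 13, 2015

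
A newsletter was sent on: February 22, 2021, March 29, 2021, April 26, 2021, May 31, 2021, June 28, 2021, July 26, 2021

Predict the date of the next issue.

August 30, 2021

These are Mondays with 35, 28, 35, 28, 28-day gaps.
Each is the final Monday of its month — March 29, 2021 is past the 28th, so '4th Monday' doesn't fit.
Last Monday of August 2021: August 30, 2021.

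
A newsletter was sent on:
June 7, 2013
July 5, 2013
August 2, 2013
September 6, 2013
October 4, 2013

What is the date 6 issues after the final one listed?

Gaps: 28, 28, 35, 28 days — a mix of 28 and 35. Every date is a Friday.
Each is the 1st Friday of its month.
November 2013 — 1st Friday is November 1, 2013.
1st Friday of December 2013: December 6, 2013.
1st Friday of January 2014: January 3, 2014.
1st Friday of February 2014: February 7, 2014.
March 2014 — 1st Friday is March 7, 2014.
April 2014 — 1st Friday is April 4, 2014.

April 4, 2014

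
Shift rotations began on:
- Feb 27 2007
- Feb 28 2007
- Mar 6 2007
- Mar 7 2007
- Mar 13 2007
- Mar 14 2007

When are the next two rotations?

Gaps: 1, 6, 1, 6, 1 days — not constant, but cyclic with period 2.
The events fall on every Tuesday and Wednesday.
The following Tuesday is Mar 20 2007.
The following Wednesday is Mar 21 2007.

Mar 20 2007, Mar 21 2007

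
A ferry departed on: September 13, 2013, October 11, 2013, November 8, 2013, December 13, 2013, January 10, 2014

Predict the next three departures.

Gaps: 28, 28, 35, 28 days — a mix of 28 and 35. Every date is a Friday.
Each is the 2nd Friday of its month.
February 2014 — 2nd Friday is February 14, 2014.
March 2014 — 2nd Friday is March 14, 2014.
2nd Friday of April 2014: April 11, 2014.

February 14, 2014; March 14, 2014; April 11, 2014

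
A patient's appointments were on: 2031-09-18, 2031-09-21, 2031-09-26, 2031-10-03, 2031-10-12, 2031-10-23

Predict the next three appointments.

2031-11-05, 2031-11-20, 2031-12-07

Gaps: 3, 5, 7, 9, 11 days — each gap is 2 larger than the previous one.
Next gap: 13 days. 2031-10-23 + 13 days = 2031-11-05.
Next gap: 15 days. 2031-11-05 + 15 days = 2031-11-20.
Next gap: 17 days. 2031-11-20 + 17 days = 2031-12-07.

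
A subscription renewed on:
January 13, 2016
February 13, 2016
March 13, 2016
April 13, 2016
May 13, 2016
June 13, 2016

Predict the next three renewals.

July 13, 2016; August 13, 2016; September 13, 2016

Each date is the 13th; the gaps (31, 29, 31, 30, 31) track the month lengths.
The rule is the 13th of each month.
Next: July 2016 → July 13, 2016.
August 2016: August 13, 2016.
Next: September 2016 → September 13, 2016.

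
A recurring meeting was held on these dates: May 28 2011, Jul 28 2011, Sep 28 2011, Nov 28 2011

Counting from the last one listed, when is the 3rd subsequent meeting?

May 28 2012

The day-of-month is always 28 (61, 62, 61 days between events).
So this recurs on the 28th of every 2 months.
Next: January 2012 → Jan 28 2012.
Next: March 2012 → Mar 28 2012.
Next: May 2012 → May 28 2012.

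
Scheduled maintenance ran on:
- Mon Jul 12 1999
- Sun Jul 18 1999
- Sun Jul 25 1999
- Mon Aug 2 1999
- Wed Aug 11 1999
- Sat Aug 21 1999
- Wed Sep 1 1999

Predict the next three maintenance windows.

Gaps: 6, 7, 8, 9, 10, 11 days — each gap is 1 larger than the previous one.
Next gap: 12 days. Wed Sep 1 1999 + 12 days = Mon Sep 13 1999.
Next gap: 13 days. Mon Sep 13 1999 + 13 days = Sun Sep 26 1999.
Next gap: 14 days. Sun Sep 26 1999 + 14 days = Sun Oct 10 1999.

Mon Sep 13 1999, Sun Sep 26 1999, Sun Oct 10 1999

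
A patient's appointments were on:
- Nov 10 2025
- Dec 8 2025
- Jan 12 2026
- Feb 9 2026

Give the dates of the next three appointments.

Gaps: 28, 35, 28 days — a mix of 28 and 35. Every date is a Monday.
Each is the 2nd Monday of its month.
2nd Monday of March 2026: Mar 9 2026.
April 2026 — 2nd Monday is Apr 13 2026.
2nd Monday of May 2026: May 11 2026.

Mar 9 2026, Apr 13 2026, May 11 2026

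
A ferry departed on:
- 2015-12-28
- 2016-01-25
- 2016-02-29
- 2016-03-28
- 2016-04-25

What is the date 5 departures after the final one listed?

2016-09-26

Every date is a Monday; gaps 28, 35, 28, 28 days.
Each is the last Monday of its month (at least one falls on the 29th or later, ruling out '4th Monday').
Last Monday of May 2016: 2016-05-30.
Last Monday of June 2016: 2016-06-27.
Last Monday of July 2016: 2016-07-25.
Last Monday of August 2016: 2016-08-29.
September 2016 ends with Monday 2016-09-26.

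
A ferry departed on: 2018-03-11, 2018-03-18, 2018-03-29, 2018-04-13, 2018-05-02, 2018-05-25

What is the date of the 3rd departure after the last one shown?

2018-08-26

Gaps: 7, 11, 15, 19, 23 days — each gap is 4 larger than the previous one.
Next gap: 27 days. 2018-05-25 + 27 days = 2018-06-21.
Next gap: 31 days. 2018-06-21 + 31 days = 2018-07-22.
Next gap: 35 days. 2018-07-22 + 35 days = 2018-08-26.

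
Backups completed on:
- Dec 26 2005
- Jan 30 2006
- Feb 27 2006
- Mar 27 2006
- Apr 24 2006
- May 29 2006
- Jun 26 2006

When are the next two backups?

All Mondays; the gaps (35, 28, 28, 28, 35, 28) vary with month length.
This is the last Monday of each month.
Last Monday of July 2006: Jul 31 2006.
August 2006 ends with Monday Aug 28 2006.

Jul 31 2006, Aug 28 2006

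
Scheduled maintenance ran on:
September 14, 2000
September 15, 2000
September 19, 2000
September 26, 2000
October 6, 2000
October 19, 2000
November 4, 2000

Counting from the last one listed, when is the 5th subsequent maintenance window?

The spacing grows by 3 each time: 1, 4, 7, 10, 13, 16 days.
Next gap: 19 days. November 4, 2000 + 19 days = November 23, 2000.
Next gap: 22 days. November 23, 2000 + 22 days = December 15, 2000.
Next gap: 25 days. December 15, 2000 + 25 days = January 9, 2001.
Next gap: 28 days. January 9, 2001 + 28 days = February 6, 2001.
Next gap: 31 days. February 6, 2001 + 31 days = March 9, 2001.

March 9, 2001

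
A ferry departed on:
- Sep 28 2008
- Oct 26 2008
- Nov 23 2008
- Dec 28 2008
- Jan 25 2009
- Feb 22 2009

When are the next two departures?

Gaps: 28, 28, 35, 28, 28 days — a mix of 28 and 35. Every date is a Sunday.
Each is the 4th Sunday of its month.
March 2009 — 4th Sunday is Mar 22 2009.
4th Sunday of April 2009: Apr 26 2009.

Mar 22 2009, Apr 26 2009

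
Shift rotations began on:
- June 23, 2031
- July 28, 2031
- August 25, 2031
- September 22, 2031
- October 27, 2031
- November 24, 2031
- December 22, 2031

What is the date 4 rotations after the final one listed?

These are Mondays at 28- or 35-day spacing (35, 28, 28, 35, 28, 28).
The pattern: 4th Monday of the month.
4th Monday of January 2032: January 26, 2032.
February 2032 — 4th Monday is February 23, 2032.
March 2032 — 4th Monday is March 22, 2032.
4th Monday of April 2032: April 26, 2032.

April 26, 2032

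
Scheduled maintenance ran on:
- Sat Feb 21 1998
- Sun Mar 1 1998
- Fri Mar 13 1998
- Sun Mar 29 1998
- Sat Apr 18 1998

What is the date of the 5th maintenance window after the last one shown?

Intervals are 8, 12, 16, 20 days — an arithmetic progression with common difference 4.
Next gap: 24 days. Sat Apr 18 1998 + 24 days = Tue May 12 1998.
Next gap: 28 days. Tue May 12 1998 + 28 days = Tue Jun 9 1998.
Next gap: 32 days. Tue Jun 9 1998 + 32 days = Sat Jul 11 1998.
Next gap: 36 days. Sat Jul 11 1998 + 36 days = Sun Aug 16 1998.
Next gap: 40 days. Sun Aug 16 1998 + 40 days = Fri Sep 25 1998.

Fri Sep 25 1998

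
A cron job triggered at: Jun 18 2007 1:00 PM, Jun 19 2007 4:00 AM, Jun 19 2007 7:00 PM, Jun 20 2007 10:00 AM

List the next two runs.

Spacing: 15, 15, 15 h — constant 15 h.
Jun 20 2007 10:00 AM + 15 h = Jun 21 2007 1:00 AM.
Jun 21 2007 1:00 AM + 15 h = Jun 21 2007 4:00 PM.

Jun 21 2007 1:00 AM, Jun 21 2007 4:00 PM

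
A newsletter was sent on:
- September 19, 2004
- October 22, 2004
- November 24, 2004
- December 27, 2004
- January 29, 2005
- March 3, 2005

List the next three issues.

Gaps between consecutive events: 33, 33, 33, 33, 33 days — a constant 33-day interval.
March 3, 2005 + 33 days = April 5, 2005.
April 5, 2005 + 33 days = May 8, 2005.
May 8, 2005 + 33 days = June 10, 2005.

April 5, 2005; May 8, 2005; June 10, 2005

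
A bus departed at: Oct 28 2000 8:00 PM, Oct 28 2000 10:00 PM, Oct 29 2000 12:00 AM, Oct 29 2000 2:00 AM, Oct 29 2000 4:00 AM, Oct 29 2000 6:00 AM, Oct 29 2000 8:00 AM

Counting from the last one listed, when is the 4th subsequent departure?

Gaps: 2, 2, 2, 2, 2, 2 hours — each event is 2 hours after the previous one.
Oct 29 2000 8:00 AM + 2 h = Oct 29 2000 10:00 AM.
Oct 29 2000 10:00 AM + 2 h = Oct 29 2000 12:00 PM.
Oct 29 2000 12:00 PM + 2 h = Oct 29 2000 2:00 PM.
Oct 29 2000 2:00 PM + 2 h = Oct 29 2000 4:00 PM.

Oct 29 2000 4:00 PM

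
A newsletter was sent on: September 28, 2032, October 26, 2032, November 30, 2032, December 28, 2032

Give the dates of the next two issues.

Every date is a Tuesday; gaps 28, 35, 28 days.
Each is the last Tuesday of its month (at least one falls on the 29th or later, ruling out '4th Tuesday').
January 2033 ends with Tuesday January 25, 2033.
Last Tuesday of February 2033: February 22, 2033.

January 25, 2033; February 22, 2033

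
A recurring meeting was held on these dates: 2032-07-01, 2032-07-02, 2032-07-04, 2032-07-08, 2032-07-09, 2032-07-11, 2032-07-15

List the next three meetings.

2032-07-16, 2032-07-18, 2032-07-22

Every event lands on a Thursday or Friday or Sunday (gaps cycle 1, 2, 4, 1, 2, 4).
So the schedule is: every Thursday, Friday and Sunday.
Next Friday: 2032-07-16.
The following Sunday is 2032-07-18.
The following Thursday is 2032-07-22.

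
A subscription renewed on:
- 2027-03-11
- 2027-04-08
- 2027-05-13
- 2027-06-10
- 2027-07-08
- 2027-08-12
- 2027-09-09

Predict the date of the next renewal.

2027-10-14

All dates are Thursdays, 28, 35, 28, 28, 35, 28 days apart.
Specifically, the 2nd Thursday of each month.
October 2027 — 2nd Thursday is 2027-10-14.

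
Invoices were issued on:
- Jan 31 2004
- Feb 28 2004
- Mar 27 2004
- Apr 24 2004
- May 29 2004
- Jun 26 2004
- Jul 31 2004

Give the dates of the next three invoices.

Every date is a Saturday; gaps 28, 28, 28, 35, 28, 35 days.
Each is the last Saturday of its month (at least one falls on the 29th or later, ruling out '4th Saturday').
Last Saturday of August 2004: Aug 28 2004.
Last Saturday of September 2004: Sep 25 2004.
October 2004 ends with Saturday Oct 30 2004.

Aug 28 2004, Sep 25 2004, Oct 30 2004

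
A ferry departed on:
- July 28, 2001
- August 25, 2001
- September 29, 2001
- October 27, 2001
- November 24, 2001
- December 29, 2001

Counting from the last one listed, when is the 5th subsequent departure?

May 25, 2002

These are Saturdays with 28, 35, 28, 28, 35-day gaps.
Each is the final Saturday of its month — September 29, 2001 is past the 28th, so '4th Saturday' doesn't fit.
Last Saturday of January 2002: January 26, 2002.
Last Saturday of February 2002: February 23, 2002.
Last Saturday of March 2002: March 30, 2002.
Last Saturday of April 2002: April 27, 2002.
Last Saturday of May 2002: May 25, 2002.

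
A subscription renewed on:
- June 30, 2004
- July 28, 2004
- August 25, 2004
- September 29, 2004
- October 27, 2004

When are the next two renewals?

Every date is a Wednesday; gaps 28, 28, 35, 28 days.
Each is the last Wednesday of its month (at least one falls on the 29th or later, ruling out '4th Wednesday').
November 2004 ends with Wednesday November 24, 2004.
Last Wednesday of December 2004: December 29, 2004.

November 24, 2004; December 29, 2004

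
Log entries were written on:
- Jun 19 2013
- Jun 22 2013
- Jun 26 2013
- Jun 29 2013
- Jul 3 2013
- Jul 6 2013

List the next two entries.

Jul 10 2013, Jul 13 2013

Every event lands on a Wednesday or Saturday (gaps cycle 3, 4, 3, 4, 3).
So the schedule is: every Wednesday and Saturday.
The following Wednesday is Jul 10 2013.
The following Saturday is Jul 13 2013.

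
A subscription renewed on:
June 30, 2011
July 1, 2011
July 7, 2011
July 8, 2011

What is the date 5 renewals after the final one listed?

July 28, 2011

The gap pattern 1, 6, 1 repeats every 2 events.
These are the Thursdays and Fridays of each week.
The following Thursday is July 14, 2011.
The following Friday is July 15, 2011.
The following Thursday is July 21, 2011.
The following Friday is July 22, 2011.
The following Thursday is July 28, 2011.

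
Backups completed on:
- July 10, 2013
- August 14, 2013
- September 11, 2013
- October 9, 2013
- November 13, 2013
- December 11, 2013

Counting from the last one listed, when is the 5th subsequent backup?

May 14, 2014

These are Wednesdays at 28- or 35-day spacing (35, 28, 28, 35, 28).
The pattern: 2nd Wednesday of the month.
January 2014 — 2nd Wednesday is January 8, 2014.
2nd Wednesday of February 2014: February 12, 2014.
2nd Wednesday of March 2014: March 12, 2014.
April 2014 — 2nd Wednesday is April 9, 2014.
May 2014 — 2nd Wednesday is May 14, 2014.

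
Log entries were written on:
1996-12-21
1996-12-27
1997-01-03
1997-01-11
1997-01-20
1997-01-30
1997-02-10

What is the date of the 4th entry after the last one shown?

The spacing grows by 1 each time: 6, 7, 8, 9, 10, 11 days.
Next gap: 12 days. 1997-02-10 + 12 days = 1997-02-22.
Next gap: 13 days. 1997-02-22 + 13 days = 1997-03-07.
Next gap: 14 days. 1997-03-07 + 14 days = 1997-03-21.
Next gap: 15 days. 1997-03-21 + 15 days = 1997-04-05.

1997-04-05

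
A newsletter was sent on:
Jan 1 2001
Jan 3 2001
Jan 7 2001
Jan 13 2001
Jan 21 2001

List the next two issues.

The spacing grows by 2 each time: 2, 4, 6, 8 days.
Next gap: 10 days. Jan 21 2001 + 10 days = Jan 31 2001.
Next gap: 12 days. Jan 31 2001 + 12 days = Feb 12 2001.

Jan 31 2001, Feb 12 2001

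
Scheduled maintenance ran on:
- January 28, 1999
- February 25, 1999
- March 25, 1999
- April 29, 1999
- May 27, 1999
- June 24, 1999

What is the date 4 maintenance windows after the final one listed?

Every date is a Thursday; gaps 28, 28, 35, 28, 28 days.
Each is the last Thursday of its month (at least one falls on the 29th or later, ruling out '4th Thursday').
July 1999 ends with Thursday July 29, 1999.
August 1999 ends with Thursday August 26, 1999.
September 1999 ends with Thursday September 30, 1999.
October 1999 ends with Thursday October 28, 1999.

October 28, 1999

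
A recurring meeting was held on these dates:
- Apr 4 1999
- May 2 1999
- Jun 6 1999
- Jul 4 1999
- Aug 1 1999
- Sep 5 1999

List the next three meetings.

Gaps: 28, 35, 28, 28, 35 days — a mix of 28 and 35. Every date is a Sunday.
Each is the 1st Sunday of its month.
1st Sunday of October 1999: Oct 3 1999.
1st Sunday of November 1999: Nov 7 1999.
December 1999 — 1st Sunday is Dec 5 1999.

Oct 3 1999, Nov 7 1999, Dec 5 1999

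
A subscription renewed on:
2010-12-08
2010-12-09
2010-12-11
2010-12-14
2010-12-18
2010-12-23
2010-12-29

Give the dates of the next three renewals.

2011-01-05, 2011-01-13, 2011-01-22

Gaps: 1, 2, 3, 4, 5, 6 days — each gap is 1 larger than the previous one.
Next gap: 7 days. 2010-12-29 + 7 days = 2011-01-05.
Next gap: 8 days. 2011-01-05 + 8 days = 2011-01-13.
Next gap: 9 days. 2011-01-13 + 9 days = 2011-01-22.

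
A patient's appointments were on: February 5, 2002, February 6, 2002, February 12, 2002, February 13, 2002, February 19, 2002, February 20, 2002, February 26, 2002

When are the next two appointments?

February 27, 2002; March 5, 2002

Every event lands on a Tuesday or Wednesday (gaps cycle 1, 6, 1, 6, 1, 6).
So the schedule is: every Tuesday and Wednesday.
Next Wednesday: February 27, 2002.
The following Tuesday is March 5, 2002.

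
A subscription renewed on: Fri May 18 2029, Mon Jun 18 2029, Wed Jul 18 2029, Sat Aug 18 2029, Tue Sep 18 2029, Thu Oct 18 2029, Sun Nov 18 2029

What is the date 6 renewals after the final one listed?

Gaps: 31, 30, 31, 31, 30, 31 days — not constant. Every event is on the 18th of the month.
Pattern: the 18th of each month.
Next: December 2029 → Tue Dec 18 2029.
January 2030: Fri Jan 18 2030.
Next: February 2030 → Mon Feb 18 2030.
Next: March 2030 → Mon Mar 18 2030.
Next: April 2030 → Thu Apr 18 2030.
Next: May 2030 → Sat May 18 2030.

Sat May 18 2030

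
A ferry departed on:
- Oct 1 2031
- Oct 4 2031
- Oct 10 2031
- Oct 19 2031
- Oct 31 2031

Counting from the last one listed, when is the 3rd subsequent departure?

Dec 24 2031

Gaps: 3, 6, 9, 12 days — each gap is 3 larger than the previous one.
Next gap: 15 days. Oct 31 2031 + 15 days = Nov 15 2031.
Next gap: 18 days. Nov 15 2031 + 18 days = Dec 3 2031.
Next gap: 21 days. Dec 3 2031 + 21 days = Dec 24 2031.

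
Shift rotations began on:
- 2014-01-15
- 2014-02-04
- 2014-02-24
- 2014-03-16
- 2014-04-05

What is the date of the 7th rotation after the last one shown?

Gaps between consecutive events: 20, 20, 20, 20 days — a constant 20-day interval.
2014-04-05 + 20 days = 2014-04-25.
2014-04-25 + 20 days = 2014-05-15.
2014-05-15 + 20 days = 2014-06-04.
2014-06-04 + 20 days = 2014-06-24.
2014-06-24 + 20 days = 2014-07-14.
2014-07-14 + 20 days = 2014-08-03.
2014-08-03 + 20 days = 2014-08-23.

2014-08-23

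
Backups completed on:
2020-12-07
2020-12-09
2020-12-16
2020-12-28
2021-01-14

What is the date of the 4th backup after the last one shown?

2021-05-12

Gaps: 2, 7, 12, 17 days — each gap is 5 larger than the previous one.
Next gap: 22 days. 2021-01-14 + 22 days = 2021-02-05.
Next gap: 27 days. 2021-02-05 + 27 days = 2021-03-04.
Next gap: 32 days. 2021-03-04 + 32 days = 2021-04-05.
Next gap: 37 days. 2021-04-05 + 37 days = 2021-05-12.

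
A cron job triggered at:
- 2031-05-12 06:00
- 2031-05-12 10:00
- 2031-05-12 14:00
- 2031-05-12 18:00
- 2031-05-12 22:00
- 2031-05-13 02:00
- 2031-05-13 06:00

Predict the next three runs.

2031-05-13 10:00, 2031-05-13 14:00, 2031-05-13 18:00

Spacing: 4, 4, 4, 4, 4, 4 h — constant 4 h.
2031-05-13 06:00 + 4 h = 2031-05-13 10:00.
2031-05-13 10:00 + 4 h = 2031-05-13 14:00.
2031-05-13 14:00 + 4 h = 2031-05-13 18:00.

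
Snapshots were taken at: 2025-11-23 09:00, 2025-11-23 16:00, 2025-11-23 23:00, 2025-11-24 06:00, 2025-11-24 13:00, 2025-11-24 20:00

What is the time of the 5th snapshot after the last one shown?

The interval is a steady 7 hours (7, 7, 7, 7, 7).
2025-11-24 20:00 + 7 h = 2025-11-25 03:00.
2025-11-25 03:00 + 7 h = 2025-11-25 10:00.
2025-11-25 10:00 + 7 h = 2025-11-25 17:00.
2025-11-25 17:00 + 7 h = 2025-11-26 00:00.
2025-11-26 00:00 + 7 h = 2025-11-26 07:00.

2025-11-26 07:00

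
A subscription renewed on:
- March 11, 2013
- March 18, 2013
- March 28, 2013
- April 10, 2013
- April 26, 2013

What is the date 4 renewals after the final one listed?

The spacing grows by 3 each time: 7, 10, 13, 16 days.
Next gap: 19 days. April 26, 2013 + 19 days = May 15, 2013.
Next gap: 22 days. May 15, 2013 + 22 days = June 6, 2013.
Next gap: 25 days. June 6, 2013 + 25 days = July 1, 2013.
Next gap: 28 days. July 1, 2013 + 28 days = July 29, 2013.

July 29, 2013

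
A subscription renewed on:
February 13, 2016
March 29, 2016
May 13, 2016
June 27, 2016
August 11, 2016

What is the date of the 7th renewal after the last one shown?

June 22, 2017

Every event comes 45 days after the last (45, 45, 45, 45).
August 11, 2016 + 45 days = September 25, 2016.
September 25, 2016 + 45 days = November 9, 2016.
November 9, 2016 + 45 days = December 24, 2016.
December 24, 2016 + 45 days = February 7, 2017.
February 7, 2017 + 45 days = March 24, 2017.
March 24, 2017 + 45 days = May 8, 2017.
May 8, 2017 + 45 days = June 22, 2017.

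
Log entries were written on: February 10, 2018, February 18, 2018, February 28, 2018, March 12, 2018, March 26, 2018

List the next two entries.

Intervals are 8, 10, 12, 14 days — an arithmetic progression with common difference 2.
Next gap: 16 days. March 26, 2018 + 16 days = April 11, 2018.
Next gap: 18 days. April 11, 2018 + 18 days = April 29, 2018.

April 11, 2018; April 29, 2018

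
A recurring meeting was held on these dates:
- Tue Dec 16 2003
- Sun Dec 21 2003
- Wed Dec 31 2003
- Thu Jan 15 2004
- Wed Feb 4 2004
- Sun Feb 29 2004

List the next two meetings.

Tue Mar 30 2004, Tue May 4 2004

Gaps: 5, 10, 15, 20, 25 days — each gap is 5 larger than the previous one.
Next gap: 30 days. Sun Feb 29 2004 + 30 days = Tue Mar 30 2004.
Next gap: 35 days. Tue Mar 30 2004 + 35 days = Tue May 4 2004.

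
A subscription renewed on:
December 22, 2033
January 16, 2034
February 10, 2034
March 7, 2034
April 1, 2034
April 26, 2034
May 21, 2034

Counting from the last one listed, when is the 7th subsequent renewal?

Gaps between consecutive events: 25, 25, 25, 25, 25, 25 days — a constant 25-day interval.
May 21, 2034 + 25 days = June 15, 2034.
June 15, 2034 + 25 days = July 10, 2034.
July 10, 2034 + 25 days = August 4, 2034.
August 4, 2034 + 25 days = August 29, 2034.
August 29, 2034 + 25 days = September 23, 2034.
September 23, 2034 + 25 days = October 18, 2034.
October 18, 2034 + 25 days = November 12, 2034.

November 12, 2034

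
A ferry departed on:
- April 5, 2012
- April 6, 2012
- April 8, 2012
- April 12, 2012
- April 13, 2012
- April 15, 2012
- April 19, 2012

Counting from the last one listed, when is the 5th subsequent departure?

Every event lands on a Thursday or Friday or Sunday (gaps cycle 1, 2, 4, 1, 2, 4).
So the schedule is: every Thursday, Friday and Sunday.
Next Friday: April 20, 2012.
The following Sunday is April 22, 2012.
Next Thursday: April 26, 2012.
The following Friday is April 27, 2012.
The following Sunday is April 29, 2012.

April 29, 2012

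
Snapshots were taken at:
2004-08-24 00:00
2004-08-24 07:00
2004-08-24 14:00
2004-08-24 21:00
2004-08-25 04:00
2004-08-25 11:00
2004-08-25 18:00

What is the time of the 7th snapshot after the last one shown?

The interval is a steady 7 hours (7, 7, 7, 7, 7, 7).
2004-08-25 18:00 + 7 h = 2004-08-26 01:00.
2004-08-26 01:00 + 7 h = 2004-08-26 08:00.
2004-08-26 08:00 + 7 h = 2004-08-26 15:00.
2004-08-26 15:00 + 7 h = 2004-08-26 22:00.
2004-08-26 22:00 + 7 h = 2004-08-27 05:00.
2004-08-27 05:00 + 7 h = 2004-08-27 12:00.
2004-08-27 12:00 + 7 h = 2004-08-27 19:00.

2004-08-27 19:00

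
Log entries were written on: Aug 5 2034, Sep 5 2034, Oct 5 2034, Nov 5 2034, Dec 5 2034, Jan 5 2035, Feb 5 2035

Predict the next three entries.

Gaps: 31, 30, 31, 30, 31, 31 days — not constant. Every event is on the 5th of the month.
Pattern: the 5th of each month.
March 2035: Mar 5 2035.
April 2035: Apr 5 2035.
Next: May 2035 → May 5 2035.

Mar 5 2035, Apr 5 2035, May 5 2035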